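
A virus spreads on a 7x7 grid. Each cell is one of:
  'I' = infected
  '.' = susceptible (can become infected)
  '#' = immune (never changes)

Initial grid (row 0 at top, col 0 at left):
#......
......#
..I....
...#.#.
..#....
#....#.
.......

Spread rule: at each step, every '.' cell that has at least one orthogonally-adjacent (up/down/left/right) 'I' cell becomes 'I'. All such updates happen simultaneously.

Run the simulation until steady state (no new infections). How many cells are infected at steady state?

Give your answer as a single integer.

Step 0 (initial): 1 infected
Step 1: +4 new -> 5 infected
Step 2: +6 new -> 11 infected
Step 3: +8 new -> 19 infected
Step 4: +6 new -> 25 infected
Step 5: +7 new -> 32 infected
Step 6: +6 new -> 38 infected
Step 7: +3 new -> 41 infected
Step 8: +1 new -> 42 infected
Step 9: +0 new -> 42 infected

Answer: 42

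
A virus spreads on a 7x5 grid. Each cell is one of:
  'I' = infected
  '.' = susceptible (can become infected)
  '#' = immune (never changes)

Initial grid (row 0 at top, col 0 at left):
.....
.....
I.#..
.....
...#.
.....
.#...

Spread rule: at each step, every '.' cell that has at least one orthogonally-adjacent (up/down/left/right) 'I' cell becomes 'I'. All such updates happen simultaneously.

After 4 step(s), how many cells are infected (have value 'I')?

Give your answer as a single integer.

Step 0 (initial): 1 infected
Step 1: +3 new -> 4 infected
Step 2: +4 new -> 8 infected
Step 3: +5 new -> 13 infected
Step 4: +6 new -> 19 infected

Answer: 19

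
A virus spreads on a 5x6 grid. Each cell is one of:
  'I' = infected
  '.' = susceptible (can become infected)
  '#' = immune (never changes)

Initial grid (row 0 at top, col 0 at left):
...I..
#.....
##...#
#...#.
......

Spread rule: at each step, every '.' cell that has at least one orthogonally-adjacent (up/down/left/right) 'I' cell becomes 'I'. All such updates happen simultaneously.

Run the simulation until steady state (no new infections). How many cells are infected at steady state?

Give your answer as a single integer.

Answer: 24

Derivation:
Step 0 (initial): 1 infected
Step 1: +3 new -> 4 infected
Step 2: +5 new -> 9 infected
Step 3: +6 new -> 15 infected
Step 4: +2 new -> 17 infected
Step 5: +3 new -> 20 infected
Step 6: +2 new -> 22 infected
Step 7: +2 new -> 24 infected
Step 8: +0 new -> 24 infected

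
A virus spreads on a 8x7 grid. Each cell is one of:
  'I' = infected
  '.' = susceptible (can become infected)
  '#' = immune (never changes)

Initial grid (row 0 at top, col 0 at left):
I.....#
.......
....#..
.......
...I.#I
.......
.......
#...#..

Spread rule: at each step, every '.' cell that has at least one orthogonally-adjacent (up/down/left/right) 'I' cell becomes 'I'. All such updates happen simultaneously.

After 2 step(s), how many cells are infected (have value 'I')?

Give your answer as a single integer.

Step 0 (initial): 3 infected
Step 1: +8 new -> 11 infected
Step 2: +14 new -> 25 infected

Answer: 25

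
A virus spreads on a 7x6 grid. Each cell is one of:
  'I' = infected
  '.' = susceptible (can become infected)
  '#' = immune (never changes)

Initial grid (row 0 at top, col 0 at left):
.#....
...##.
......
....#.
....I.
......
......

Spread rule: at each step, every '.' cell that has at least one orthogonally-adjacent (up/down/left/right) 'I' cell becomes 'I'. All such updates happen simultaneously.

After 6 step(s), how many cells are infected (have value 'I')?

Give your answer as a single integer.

Step 0 (initial): 1 infected
Step 1: +3 new -> 4 infected
Step 2: +6 new -> 10 infected
Step 3: +7 new -> 17 infected
Step 4: +7 new -> 24 infected
Step 5: +6 new -> 30 infected
Step 6: +5 new -> 35 infected

Answer: 35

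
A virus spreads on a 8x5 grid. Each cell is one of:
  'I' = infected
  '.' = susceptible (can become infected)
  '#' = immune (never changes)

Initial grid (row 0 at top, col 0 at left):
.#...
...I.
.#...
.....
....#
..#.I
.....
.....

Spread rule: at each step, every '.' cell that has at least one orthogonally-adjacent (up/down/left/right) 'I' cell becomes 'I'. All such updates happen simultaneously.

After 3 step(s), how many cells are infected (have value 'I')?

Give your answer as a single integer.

Step 0 (initial): 2 infected
Step 1: +6 new -> 8 infected
Step 2: +9 new -> 17 infected
Step 3: +6 new -> 23 infected

Answer: 23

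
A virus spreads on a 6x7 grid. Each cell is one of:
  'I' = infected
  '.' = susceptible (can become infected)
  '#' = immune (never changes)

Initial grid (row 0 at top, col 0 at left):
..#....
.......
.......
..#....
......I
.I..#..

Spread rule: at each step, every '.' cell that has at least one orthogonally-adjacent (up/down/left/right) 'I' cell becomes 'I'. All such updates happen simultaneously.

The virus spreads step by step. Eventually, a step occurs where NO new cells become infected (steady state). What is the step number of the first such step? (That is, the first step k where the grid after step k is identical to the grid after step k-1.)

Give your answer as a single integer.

Answer: 8

Derivation:
Step 0 (initial): 2 infected
Step 1: +6 new -> 8 infected
Step 2: +8 new -> 16 infected
Step 3: +6 new -> 22 infected
Step 4: +7 new -> 29 infected
Step 5: +6 new -> 35 infected
Step 6: +3 new -> 38 infected
Step 7: +1 new -> 39 infected
Step 8: +0 new -> 39 infected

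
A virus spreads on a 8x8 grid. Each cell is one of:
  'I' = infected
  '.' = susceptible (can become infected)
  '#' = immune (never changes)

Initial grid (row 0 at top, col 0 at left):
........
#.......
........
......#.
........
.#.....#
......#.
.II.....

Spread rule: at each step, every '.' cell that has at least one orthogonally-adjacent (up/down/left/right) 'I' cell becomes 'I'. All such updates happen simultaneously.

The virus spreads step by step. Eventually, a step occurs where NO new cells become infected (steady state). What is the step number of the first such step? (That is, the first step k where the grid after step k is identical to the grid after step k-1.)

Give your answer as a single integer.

Answer: 13

Derivation:
Step 0 (initial): 2 infected
Step 1: +4 new -> 6 infected
Step 2: +4 new -> 10 infected
Step 3: +5 new -> 15 infected
Step 4: +7 new -> 22 infected
Step 5: +7 new -> 29 infected
Step 6: +8 new -> 37 infected
Step 7: +6 new -> 43 infected
Step 8: +5 new -> 48 infected
Step 9: +5 new -> 53 infected
Step 10: +3 new -> 56 infected
Step 11: +2 new -> 58 infected
Step 12: +1 new -> 59 infected
Step 13: +0 new -> 59 infected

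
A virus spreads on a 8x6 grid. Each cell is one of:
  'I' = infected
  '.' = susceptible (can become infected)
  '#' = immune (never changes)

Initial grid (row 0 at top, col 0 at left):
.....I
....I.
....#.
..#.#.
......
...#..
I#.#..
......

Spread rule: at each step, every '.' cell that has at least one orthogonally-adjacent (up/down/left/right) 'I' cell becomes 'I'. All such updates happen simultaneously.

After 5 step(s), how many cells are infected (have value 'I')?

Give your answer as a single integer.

Answer: 38

Derivation:
Step 0 (initial): 3 infected
Step 1: +5 new -> 8 infected
Step 2: +7 new -> 15 infected
Step 3: +9 new -> 24 infected
Step 4: +10 new -> 34 infected
Step 5: +4 new -> 38 infected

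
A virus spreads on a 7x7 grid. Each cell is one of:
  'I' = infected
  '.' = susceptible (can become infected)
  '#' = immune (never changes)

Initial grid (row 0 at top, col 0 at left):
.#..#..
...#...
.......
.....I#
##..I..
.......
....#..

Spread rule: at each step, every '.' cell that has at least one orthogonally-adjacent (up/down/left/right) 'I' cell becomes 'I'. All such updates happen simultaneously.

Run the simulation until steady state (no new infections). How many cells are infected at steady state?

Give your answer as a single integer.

Answer: 42

Derivation:
Step 0 (initial): 2 infected
Step 1: +5 new -> 7 infected
Step 2: +8 new -> 15 infected
Step 3: +9 new -> 24 infected
Step 4: +6 new -> 30 infected
Step 5: +5 new -> 35 infected
Step 6: +4 new -> 39 infected
Step 7: +2 new -> 41 infected
Step 8: +1 new -> 42 infected
Step 9: +0 new -> 42 infected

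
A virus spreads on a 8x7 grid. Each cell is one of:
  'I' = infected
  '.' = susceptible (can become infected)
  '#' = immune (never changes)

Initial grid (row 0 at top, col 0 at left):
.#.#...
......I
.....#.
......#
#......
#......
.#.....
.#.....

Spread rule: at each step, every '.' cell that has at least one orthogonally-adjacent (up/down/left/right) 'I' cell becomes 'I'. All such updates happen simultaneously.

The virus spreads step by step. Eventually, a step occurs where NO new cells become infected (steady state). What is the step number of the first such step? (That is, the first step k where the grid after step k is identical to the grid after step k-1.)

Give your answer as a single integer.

Answer: 11

Derivation:
Step 0 (initial): 1 infected
Step 1: +3 new -> 4 infected
Step 2: +2 new -> 6 infected
Step 3: +3 new -> 9 infected
Step 4: +3 new -> 12 infected
Step 5: +6 new -> 18 infected
Step 6: +6 new -> 24 infected
Step 7: +8 new -> 32 infected
Step 8: +7 new -> 39 infected
Step 9: +5 new -> 44 infected
Step 10: +2 new -> 46 infected
Step 11: +0 new -> 46 infected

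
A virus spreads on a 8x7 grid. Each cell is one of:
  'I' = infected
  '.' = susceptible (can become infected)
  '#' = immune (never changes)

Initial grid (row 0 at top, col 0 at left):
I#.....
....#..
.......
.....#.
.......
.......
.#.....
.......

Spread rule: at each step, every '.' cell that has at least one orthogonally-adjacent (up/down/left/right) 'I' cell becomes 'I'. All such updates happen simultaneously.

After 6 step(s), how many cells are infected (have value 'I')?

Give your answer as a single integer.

Answer: 23

Derivation:
Step 0 (initial): 1 infected
Step 1: +1 new -> 2 infected
Step 2: +2 new -> 4 infected
Step 3: +3 new -> 7 infected
Step 4: +5 new -> 12 infected
Step 5: +5 new -> 17 infected
Step 6: +6 new -> 23 infected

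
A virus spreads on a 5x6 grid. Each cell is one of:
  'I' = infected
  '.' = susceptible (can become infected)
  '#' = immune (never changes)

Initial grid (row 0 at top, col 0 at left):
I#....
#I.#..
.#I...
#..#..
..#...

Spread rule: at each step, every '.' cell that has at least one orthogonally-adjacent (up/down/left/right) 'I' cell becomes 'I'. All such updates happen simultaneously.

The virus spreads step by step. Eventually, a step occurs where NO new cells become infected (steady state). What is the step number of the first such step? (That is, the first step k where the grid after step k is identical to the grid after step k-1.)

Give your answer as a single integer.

Answer: 6

Derivation:
Step 0 (initial): 3 infected
Step 1: +3 new -> 6 infected
Step 2: +3 new -> 9 infected
Step 3: +5 new -> 14 infected
Step 4: +5 new -> 19 infected
Step 5: +3 new -> 22 infected
Step 6: +0 new -> 22 infected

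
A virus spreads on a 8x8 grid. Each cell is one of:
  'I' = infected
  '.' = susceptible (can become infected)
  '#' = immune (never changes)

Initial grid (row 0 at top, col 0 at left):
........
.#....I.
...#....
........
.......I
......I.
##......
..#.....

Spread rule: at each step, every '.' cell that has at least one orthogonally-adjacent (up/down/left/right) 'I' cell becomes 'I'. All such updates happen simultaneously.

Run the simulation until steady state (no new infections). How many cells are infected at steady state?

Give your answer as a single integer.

Answer: 57

Derivation:
Step 0 (initial): 3 infected
Step 1: +9 new -> 12 infected
Step 2: +11 new -> 23 infected
Step 3: +9 new -> 32 infected
Step 4: +7 new -> 39 infected
Step 5: +7 new -> 46 infected
Step 6: +5 new -> 51 infected
Step 7: +4 new -> 55 infected
Step 8: +2 new -> 57 infected
Step 9: +0 new -> 57 infected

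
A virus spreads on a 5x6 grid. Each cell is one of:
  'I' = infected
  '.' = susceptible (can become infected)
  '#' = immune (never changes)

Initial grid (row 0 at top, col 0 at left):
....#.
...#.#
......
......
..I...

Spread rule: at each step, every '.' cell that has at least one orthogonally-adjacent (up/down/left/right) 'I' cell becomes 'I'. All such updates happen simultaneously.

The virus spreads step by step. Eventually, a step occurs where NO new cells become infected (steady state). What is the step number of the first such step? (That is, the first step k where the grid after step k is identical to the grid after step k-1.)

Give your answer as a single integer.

Step 0 (initial): 1 infected
Step 1: +3 new -> 4 infected
Step 2: +5 new -> 9 infected
Step 3: +6 new -> 15 infected
Step 4: +5 new -> 20 infected
Step 5: +5 new -> 25 infected
Step 6: +1 new -> 26 infected
Step 7: +0 new -> 26 infected

Answer: 7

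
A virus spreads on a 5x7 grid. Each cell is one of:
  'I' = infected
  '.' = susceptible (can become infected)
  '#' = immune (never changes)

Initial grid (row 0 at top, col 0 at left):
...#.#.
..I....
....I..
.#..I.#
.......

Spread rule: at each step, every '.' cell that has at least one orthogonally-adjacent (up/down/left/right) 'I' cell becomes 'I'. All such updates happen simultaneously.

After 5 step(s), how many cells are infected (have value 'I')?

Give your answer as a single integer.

Step 0 (initial): 3 infected
Step 1: +10 new -> 13 infected
Step 2: +9 new -> 22 infected
Step 3: +5 new -> 27 infected
Step 4: +3 new -> 30 infected
Step 5: +1 new -> 31 infected

Answer: 31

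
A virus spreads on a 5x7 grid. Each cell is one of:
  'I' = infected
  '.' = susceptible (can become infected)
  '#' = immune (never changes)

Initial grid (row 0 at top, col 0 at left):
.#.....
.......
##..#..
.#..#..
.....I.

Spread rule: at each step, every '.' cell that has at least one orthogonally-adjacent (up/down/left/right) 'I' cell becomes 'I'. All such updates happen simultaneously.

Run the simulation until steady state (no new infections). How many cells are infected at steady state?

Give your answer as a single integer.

Answer: 29

Derivation:
Step 0 (initial): 1 infected
Step 1: +3 new -> 4 infected
Step 2: +3 new -> 7 infected
Step 3: +4 new -> 11 infected
Step 4: +6 new -> 17 infected
Step 5: +5 new -> 22 infected
Step 6: +3 new -> 25 infected
Step 7: +2 new -> 27 infected
Step 8: +1 new -> 28 infected
Step 9: +1 new -> 29 infected
Step 10: +0 new -> 29 infected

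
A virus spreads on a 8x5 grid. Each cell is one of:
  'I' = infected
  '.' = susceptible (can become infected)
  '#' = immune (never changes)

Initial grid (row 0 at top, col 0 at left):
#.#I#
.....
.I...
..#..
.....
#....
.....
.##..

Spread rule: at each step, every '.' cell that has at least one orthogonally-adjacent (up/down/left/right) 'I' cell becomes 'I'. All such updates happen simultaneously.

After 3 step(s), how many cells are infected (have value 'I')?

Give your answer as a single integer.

Step 0 (initial): 2 infected
Step 1: +5 new -> 7 infected
Step 2: +7 new -> 14 infected
Step 3: +5 new -> 19 infected

Answer: 19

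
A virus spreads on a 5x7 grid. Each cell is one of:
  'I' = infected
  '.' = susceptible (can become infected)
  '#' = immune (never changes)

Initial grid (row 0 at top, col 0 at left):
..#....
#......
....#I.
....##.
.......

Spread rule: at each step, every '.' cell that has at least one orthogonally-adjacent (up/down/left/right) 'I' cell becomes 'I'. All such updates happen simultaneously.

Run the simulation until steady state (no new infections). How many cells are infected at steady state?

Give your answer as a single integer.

Answer: 30

Derivation:
Step 0 (initial): 1 infected
Step 1: +2 new -> 3 infected
Step 2: +4 new -> 7 infected
Step 3: +4 new -> 11 infected
Step 4: +4 new -> 15 infected
Step 5: +4 new -> 19 infected
Step 6: +4 new -> 23 infected
Step 7: +4 new -> 27 infected
Step 8: +2 new -> 29 infected
Step 9: +1 new -> 30 infected
Step 10: +0 new -> 30 infected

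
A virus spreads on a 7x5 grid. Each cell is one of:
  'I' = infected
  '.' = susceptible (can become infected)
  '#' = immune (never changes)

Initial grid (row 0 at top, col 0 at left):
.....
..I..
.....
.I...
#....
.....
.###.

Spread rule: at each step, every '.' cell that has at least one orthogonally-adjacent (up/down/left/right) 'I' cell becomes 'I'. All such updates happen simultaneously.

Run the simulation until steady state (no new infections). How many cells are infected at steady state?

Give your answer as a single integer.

Step 0 (initial): 2 infected
Step 1: +8 new -> 10 infected
Step 2: +9 new -> 19 infected
Step 3: +7 new -> 26 infected
Step 4: +3 new -> 29 infected
Step 5: +1 new -> 30 infected
Step 6: +1 new -> 31 infected
Step 7: +0 new -> 31 infected

Answer: 31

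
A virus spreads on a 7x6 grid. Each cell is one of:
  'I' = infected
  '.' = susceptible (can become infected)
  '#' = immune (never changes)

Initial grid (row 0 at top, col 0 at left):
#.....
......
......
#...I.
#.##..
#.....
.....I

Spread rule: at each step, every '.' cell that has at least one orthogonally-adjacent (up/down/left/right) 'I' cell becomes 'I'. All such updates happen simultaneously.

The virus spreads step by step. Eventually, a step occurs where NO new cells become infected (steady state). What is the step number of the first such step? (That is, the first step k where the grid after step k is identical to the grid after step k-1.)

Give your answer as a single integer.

Answer: 7

Derivation:
Step 0 (initial): 2 infected
Step 1: +6 new -> 8 infected
Step 2: +7 new -> 15 infected
Step 3: +7 new -> 22 infected
Step 4: +7 new -> 29 infected
Step 5: +5 new -> 34 infected
Step 6: +2 new -> 36 infected
Step 7: +0 new -> 36 infected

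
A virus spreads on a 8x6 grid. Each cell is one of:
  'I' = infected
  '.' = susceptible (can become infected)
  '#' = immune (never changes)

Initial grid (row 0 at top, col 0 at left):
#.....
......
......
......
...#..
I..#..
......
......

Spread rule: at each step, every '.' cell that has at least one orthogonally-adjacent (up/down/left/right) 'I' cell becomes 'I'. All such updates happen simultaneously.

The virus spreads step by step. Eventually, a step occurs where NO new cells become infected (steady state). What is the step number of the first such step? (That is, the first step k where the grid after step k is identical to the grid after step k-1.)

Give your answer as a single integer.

Answer: 11

Derivation:
Step 0 (initial): 1 infected
Step 1: +3 new -> 4 infected
Step 2: +5 new -> 9 infected
Step 3: +5 new -> 14 infected
Step 4: +5 new -> 19 infected
Step 5: +5 new -> 24 infected
Step 6: +7 new -> 31 infected
Step 7: +7 new -> 38 infected
Step 8: +4 new -> 42 infected
Step 9: +2 new -> 44 infected
Step 10: +1 new -> 45 infected
Step 11: +0 new -> 45 infected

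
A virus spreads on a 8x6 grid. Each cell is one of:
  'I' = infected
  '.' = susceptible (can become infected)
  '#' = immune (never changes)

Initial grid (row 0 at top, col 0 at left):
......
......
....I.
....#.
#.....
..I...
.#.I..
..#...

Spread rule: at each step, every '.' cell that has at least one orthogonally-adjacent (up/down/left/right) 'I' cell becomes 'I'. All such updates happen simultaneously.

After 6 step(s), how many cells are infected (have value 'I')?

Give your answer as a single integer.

Step 0 (initial): 3 infected
Step 1: +9 new -> 12 infected
Step 2: +13 new -> 25 infected
Step 3: +10 new -> 35 infected
Step 4: +5 new -> 40 infected
Step 5: +3 new -> 43 infected
Step 6: +1 new -> 44 infected

Answer: 44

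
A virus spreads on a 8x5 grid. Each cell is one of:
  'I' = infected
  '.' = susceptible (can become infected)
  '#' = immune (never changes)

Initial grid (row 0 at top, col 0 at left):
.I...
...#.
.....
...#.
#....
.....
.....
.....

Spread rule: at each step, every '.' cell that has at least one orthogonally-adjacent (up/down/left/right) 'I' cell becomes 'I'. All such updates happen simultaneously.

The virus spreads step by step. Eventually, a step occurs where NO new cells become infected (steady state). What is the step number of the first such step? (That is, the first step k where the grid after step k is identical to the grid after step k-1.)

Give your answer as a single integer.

Step 0 (initial): 1 infected
Step 1: +3 new -> 4 infected
Step 2: +4 new -> 8 infected
Step 3: +4 new -> 12 infected
Step 4: +5 new -> 17 infected
Step 5: +3 new -> 20 infected
Step 6: +5 new -> 25 infected
Step 7: +5 new -> 30 infected
Step 8: +4 new -> 34 infected
Step 9: +2 new -> 36 infected
Step 10: +1 new -> 37 infected
Step 11: +0 new -> 37 infected

Answer: 11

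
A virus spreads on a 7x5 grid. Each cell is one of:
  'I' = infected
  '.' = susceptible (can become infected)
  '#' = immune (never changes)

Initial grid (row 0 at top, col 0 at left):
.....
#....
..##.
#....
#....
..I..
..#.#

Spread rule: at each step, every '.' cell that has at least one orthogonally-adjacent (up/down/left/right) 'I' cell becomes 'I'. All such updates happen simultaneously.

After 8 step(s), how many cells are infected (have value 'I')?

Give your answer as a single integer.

Step 0 (initial): 1 infected
Step 1: +3 new -> 4 infected
Step 2: +7 new -> 11 infected
Step 3: +4 new -> 15 infected
Step 4: +2 new -> 17 infected
Step 5: +3 new -> 20 infected
Step 6: +3 new -> 23 infected
Step 7: +4 new -> 27 infected
Step 8: +1 new -> 28 infected

Answer: 28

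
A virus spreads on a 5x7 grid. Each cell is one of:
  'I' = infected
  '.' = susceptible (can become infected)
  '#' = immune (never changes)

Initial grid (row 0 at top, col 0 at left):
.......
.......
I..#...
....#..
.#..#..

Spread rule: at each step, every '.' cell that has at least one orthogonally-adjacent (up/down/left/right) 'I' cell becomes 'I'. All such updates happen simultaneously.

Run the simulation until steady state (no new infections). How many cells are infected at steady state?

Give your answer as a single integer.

Step 0 (initial): 1 infected
Step 1: +3 new -> 4 infected
Step 2: +5 new -> 9 infected
Step 3: +3 new -> 12 infected
Step 4: +4 new -> 16 infected
Step 5: +3 new -> 19 infected
Step 6: +3 new -> 22 infected
Step 7: +3 new -> 25 infected
Step 8: +3 new -> 28 infected
Step 9: +2 new -> 30 infected
Step 10: +1 new -> 31 infected
Step 11: +0 new -> 31 infected

Answer: 31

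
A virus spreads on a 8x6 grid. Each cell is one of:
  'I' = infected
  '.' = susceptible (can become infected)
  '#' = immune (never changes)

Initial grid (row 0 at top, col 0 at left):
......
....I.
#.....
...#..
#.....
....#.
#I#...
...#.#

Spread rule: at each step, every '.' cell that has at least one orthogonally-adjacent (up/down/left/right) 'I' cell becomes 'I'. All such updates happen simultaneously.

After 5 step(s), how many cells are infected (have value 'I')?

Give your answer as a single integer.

Answer: 38

Derivation:
Step 0 (initial): 2 infected
Step 1: +6 new -> 8 infected
Step 2: +11 new -> 19 infected
Step 3: +8 new -> 27 infected
Step 4: +8 new -> 35 infected
Step 5: +3 new -> 38 infected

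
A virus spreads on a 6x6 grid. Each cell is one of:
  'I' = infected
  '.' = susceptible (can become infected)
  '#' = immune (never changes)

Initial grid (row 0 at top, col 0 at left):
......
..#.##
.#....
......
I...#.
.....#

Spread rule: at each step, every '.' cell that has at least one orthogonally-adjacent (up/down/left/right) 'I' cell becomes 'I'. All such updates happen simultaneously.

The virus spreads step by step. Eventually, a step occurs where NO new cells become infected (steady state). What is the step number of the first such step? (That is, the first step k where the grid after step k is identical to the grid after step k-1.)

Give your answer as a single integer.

Answer: 10

Derivation:
Step 0 (initial): 1 infected
Step 1: +3 new -> 4 infected
Step 2: +4 new -> 8 infected
Step 3: +4 new -> 12 infected
Step 4: +5 new -> 17 infected
Step 5: +4 new -> 21 infected
Step 6: +4 new -> 25 infected
Step 7: +3 new -> 28 infected
Step 8: +1 new -> 29 infected
Step 9: +1 new -> 30 infected
Step 10: +0 new -> 30 infected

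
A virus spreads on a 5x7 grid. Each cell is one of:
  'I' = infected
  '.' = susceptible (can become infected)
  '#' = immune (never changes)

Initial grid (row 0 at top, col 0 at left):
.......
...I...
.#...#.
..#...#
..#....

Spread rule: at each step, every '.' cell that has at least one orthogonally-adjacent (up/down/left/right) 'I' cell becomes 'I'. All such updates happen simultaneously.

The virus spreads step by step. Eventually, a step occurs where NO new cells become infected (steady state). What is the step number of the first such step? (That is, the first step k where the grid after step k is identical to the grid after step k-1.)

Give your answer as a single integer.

Answer: 8

Derivation:
Step 0 (initial): 1 infected
Step 1: +4 new -> 5 infected
Step 2: +7 new -> 12 infected
Step 3: +6 new -> 18 infected
Step 4: +6 new -> 24 infected
Step 5: +2 new -> 26 infected
Step 6: +3 new -> 29 infected
Step 7: +1 new -> 30 infected
Step 8: +0 new -> 30 infected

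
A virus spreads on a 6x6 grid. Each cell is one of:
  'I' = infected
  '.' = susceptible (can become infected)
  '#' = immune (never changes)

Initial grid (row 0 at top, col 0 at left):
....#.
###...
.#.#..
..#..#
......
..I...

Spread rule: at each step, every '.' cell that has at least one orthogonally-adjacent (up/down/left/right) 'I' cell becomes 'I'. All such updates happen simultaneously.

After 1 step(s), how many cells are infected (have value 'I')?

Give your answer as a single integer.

Step 0 (initial): 1 infected
Step 1: +3 new -> 4 infected

Answer: 4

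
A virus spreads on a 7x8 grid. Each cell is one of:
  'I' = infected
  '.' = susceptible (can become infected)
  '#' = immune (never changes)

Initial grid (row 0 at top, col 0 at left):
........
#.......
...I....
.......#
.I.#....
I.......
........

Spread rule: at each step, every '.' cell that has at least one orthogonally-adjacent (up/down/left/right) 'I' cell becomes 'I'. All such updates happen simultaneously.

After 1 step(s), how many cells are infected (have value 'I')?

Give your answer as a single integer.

Step 0 (initial): 3 infected
Step 1: +9 new -> 12 infected

Answer: 12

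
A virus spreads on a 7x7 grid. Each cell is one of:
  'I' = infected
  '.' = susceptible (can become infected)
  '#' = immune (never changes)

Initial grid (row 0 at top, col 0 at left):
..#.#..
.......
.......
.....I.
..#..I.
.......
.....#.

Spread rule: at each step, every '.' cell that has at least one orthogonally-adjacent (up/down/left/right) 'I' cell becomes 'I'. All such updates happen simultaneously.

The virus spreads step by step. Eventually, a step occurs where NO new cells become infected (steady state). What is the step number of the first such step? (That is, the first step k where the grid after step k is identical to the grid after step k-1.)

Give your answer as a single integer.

Step 0 (initial): 2 infected
Step 1: +6 new -> 8 infected
Step 2: +7 new -> 15 infected
Step 3: +8 new -> 23 infected
Step 4: +6 new -> 29 infected
Step 5: +7 new -> 36 infected
Step 6: +5 new -> 41 infected
Step 7: +3 new -> 44 infected
Step 8: +1 new -> 45 infected
Step 9: +0 new -> 45 infected

Answer: 9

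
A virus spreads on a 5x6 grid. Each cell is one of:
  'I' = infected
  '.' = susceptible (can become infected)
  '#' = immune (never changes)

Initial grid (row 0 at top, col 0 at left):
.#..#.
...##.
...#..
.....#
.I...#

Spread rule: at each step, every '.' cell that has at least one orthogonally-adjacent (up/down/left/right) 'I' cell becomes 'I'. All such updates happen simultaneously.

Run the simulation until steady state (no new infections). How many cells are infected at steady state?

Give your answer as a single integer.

Answer: 23

Derivation:
Step 0 (initial): 1 infected
Step 1: +3 new -> 4 infected
Step 2: +4 new -> 8 infected
Step 3: +5 new -> 13 infected
Step 4: +3 new -> 16 infected
Step 5: +3 new -> 19 infected
Step 6: +2 new -> 21 infected
Step 7: +1 new -> 22 infected
Step 8: +1 new -> 23 infected
Step 9: +0 new -> 23 infected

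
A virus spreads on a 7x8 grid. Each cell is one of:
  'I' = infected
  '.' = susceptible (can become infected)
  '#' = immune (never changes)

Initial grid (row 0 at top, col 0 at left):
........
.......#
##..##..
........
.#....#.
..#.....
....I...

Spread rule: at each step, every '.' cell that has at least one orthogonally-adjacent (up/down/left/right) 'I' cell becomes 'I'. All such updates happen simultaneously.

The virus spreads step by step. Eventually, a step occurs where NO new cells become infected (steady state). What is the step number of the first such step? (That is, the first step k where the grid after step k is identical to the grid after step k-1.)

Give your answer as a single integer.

Step 0 (initial): 1 infected
Step 1: +3 new -> 4 infected
Step 2: +5 new -> 9 infected
Step 3: +6 new -> 15 infected
Step 4: +6 new -> 21 infected
Step 5: +5 new -> 26 infected
Step 6: +6 new -> 32 infected
Step 7: +6 new -> 38 infected
Step 8: +5 new -> 43 infected
Step 9: +4 new -> 47 infected
Step 10: +1 new -> 48 infected
Step 11: +0 new -> 48 infected

Answer: 11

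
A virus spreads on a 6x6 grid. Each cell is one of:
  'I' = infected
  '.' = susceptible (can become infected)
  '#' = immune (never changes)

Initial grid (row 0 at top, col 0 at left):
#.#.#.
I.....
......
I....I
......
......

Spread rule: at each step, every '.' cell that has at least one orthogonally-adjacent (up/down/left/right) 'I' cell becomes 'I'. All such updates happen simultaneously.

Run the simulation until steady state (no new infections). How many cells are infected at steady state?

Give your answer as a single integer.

Answer: 33

Derivation:
Step 0 (initial): 3 infected
Step 1: +7 new -> 10 infected
Step 2: +11 new -> 21 infected
Step 3: +9 new -> 30 infected
Step 4: +3 new -> 33 infected
Step 5: +0 new -> 33 infected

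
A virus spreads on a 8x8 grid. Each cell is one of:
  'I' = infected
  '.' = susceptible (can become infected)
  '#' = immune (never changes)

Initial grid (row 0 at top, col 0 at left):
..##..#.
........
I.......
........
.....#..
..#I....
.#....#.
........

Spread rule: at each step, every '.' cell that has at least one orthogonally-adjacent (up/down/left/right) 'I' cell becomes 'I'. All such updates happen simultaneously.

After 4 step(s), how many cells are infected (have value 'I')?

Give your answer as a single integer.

Answer: 40

Derivation:
Step 0 (initial): 2 infected
Step 1: +6 new -> 8 infected
Step 2: +12 new -> 20 infected
Step 3: +11 new -> 31 infected
Step 4: +9 new -> 40 infected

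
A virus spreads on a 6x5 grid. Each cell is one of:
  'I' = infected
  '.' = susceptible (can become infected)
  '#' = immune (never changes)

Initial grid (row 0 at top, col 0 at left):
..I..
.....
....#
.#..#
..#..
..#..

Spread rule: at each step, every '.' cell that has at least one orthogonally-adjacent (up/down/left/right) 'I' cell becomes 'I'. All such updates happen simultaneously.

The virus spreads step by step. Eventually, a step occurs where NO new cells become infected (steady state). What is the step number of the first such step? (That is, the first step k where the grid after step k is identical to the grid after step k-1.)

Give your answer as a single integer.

Step 0 (initial): 1 infected
Step 1: +3 new -> 4 infected
Step 2: +5 new -> 9 infected
Step 3: +5 new -> 14 infected
Step 4: +2 new -> 16 infected
Step 5: +2 new -> 18 infected
Step 6: +3 new -> 21 infected
Step 7: +3 new -> 24 infected
Step 8: +1 new -> 25 infected
Step 9: +0 new -> 25 infected

Answer: 9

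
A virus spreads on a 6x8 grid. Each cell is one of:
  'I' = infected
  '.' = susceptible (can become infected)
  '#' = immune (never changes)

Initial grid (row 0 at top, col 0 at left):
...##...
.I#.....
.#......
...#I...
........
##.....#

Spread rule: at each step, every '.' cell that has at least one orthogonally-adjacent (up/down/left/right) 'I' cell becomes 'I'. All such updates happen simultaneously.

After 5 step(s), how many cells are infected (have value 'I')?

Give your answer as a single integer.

Step 0 (initial): 2 infected
Step 1: +5 new -> 7 infected
Step 2: +10 new -> 17 infected
Step 3: +10 new -> 27 infected
Step 4: +10 new -> 37 infected
Step 5: +2 new -> 39 infected

Answer: 39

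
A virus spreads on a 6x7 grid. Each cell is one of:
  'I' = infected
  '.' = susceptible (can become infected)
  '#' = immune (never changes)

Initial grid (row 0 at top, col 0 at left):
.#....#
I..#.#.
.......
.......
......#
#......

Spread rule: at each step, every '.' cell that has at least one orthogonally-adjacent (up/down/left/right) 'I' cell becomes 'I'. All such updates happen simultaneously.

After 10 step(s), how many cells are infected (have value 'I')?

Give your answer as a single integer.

Step 0 (initial): 1 infected
Step 1: +3 new -> 4 infected
Step 2: +3 new -> 7 infected
Step 3: +4 new -> 11 infected
Step 4: +4 new -> 15 infected
Step 5: +5 new -> 20 infected
Step 6: +6 new -> 26 infected
Step 7: +4 new -> 30 infected
Step 8: +4 new -> 34 infected
Step 9: +1 new -> 35 infected
Step 10: +1 new -> 36 infected

Answer: 36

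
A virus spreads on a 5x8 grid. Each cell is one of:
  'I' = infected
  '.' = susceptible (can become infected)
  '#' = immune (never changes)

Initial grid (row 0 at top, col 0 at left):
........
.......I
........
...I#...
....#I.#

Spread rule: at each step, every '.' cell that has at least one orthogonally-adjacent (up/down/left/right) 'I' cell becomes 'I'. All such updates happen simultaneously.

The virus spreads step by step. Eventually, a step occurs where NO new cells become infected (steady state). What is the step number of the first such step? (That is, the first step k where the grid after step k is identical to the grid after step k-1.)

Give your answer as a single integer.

Step 0 (initial): 3 infected
Step 1: +8 new -> 11 infected
Step 2: +11 new -> 22 infected
Step 3: +7 new -> 29 infected
Step 4: +5 new -> 34 infected
Step 5: +2 new -> 36 infected
Step 6: +1 new -> 37 infected
Step 7: +0 new -> 37 infected

Answer: 7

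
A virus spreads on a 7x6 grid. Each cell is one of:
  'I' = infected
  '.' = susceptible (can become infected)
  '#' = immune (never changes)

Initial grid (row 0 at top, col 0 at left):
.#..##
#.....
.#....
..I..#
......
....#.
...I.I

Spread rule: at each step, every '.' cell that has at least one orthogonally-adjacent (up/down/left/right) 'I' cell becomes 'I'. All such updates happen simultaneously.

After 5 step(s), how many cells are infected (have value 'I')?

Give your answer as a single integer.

Answer: 34

Derivation:
Step 0 (initial): 3 infected
Step 1: +8 new -> 11 infected
Step 2: +9 new -> 20 infected
Step 3: +9 new -> 29 infected
Step 4: +4 new -> 33 infected
Step 5: +1 new -> 34 infected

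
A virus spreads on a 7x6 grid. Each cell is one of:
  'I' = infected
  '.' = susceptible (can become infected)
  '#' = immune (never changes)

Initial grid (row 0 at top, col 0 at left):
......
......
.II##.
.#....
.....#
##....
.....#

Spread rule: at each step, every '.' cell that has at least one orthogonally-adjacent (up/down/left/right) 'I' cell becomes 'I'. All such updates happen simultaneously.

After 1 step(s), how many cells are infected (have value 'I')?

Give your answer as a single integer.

Answer: 6

Derivation:
Step 0 (initial): 2 infected
Step 1: +4 new -> 6 infected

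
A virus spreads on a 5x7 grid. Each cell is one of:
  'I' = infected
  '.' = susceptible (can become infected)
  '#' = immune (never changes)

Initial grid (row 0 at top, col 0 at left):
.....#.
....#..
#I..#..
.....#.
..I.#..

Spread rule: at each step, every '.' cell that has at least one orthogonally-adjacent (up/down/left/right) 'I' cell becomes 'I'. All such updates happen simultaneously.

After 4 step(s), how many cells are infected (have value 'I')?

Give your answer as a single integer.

Answer: 20

Derivation:
Step 0 (initial): 2 infected
Step 1: +6 new -> 8 infected
Step 2: +7 new -> 15 infected
Step 3: +4 new -> 19 infected
Step 4: +1 new -> 20 infected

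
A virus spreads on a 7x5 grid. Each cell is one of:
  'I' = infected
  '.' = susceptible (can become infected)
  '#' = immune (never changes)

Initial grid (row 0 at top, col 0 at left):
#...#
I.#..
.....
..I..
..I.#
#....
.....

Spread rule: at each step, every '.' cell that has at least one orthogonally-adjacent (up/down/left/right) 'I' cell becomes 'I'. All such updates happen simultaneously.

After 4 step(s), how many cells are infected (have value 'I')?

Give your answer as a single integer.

Step 0 (initial): 3 infected
Step 1: +8 new -> 11 infected
Step 2: +9 new -> 20 infected
Step 3: +6 new -> 26 infected
Step 4: +4 new -> 30 infected

Answer: 30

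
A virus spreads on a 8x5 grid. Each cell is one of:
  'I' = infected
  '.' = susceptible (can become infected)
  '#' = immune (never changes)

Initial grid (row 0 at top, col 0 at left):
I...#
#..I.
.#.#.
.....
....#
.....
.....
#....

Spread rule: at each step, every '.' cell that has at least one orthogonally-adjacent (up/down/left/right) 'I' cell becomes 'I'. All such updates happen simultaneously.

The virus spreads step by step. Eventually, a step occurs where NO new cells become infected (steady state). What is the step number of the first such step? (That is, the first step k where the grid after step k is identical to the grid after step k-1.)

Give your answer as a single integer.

Step 0 (initial): 2 infected
Step 1: +4 new -> 6 infected
Step 2: +4 new -> 10 infected
Step 3: +2 new -> 12 infected
Step 4: +3 new -> 15 infected
Step 5: +4 new -> 19 infected
Step 6: +5 new -> 24 infected
Step 7: +5 new -> 29 infected
Step 8: +4 new -> 33 infected
Step 9: +1 new -> 34 infected
Step 10: +0 new -> 34 infected

Answer: 10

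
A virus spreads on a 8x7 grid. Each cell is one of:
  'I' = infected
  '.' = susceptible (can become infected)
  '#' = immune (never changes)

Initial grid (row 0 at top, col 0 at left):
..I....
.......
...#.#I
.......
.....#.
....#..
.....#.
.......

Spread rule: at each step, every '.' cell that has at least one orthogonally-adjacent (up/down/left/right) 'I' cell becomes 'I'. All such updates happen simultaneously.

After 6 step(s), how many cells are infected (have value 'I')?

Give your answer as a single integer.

Answer: 41

Derivation:
Step 0 (initial): 2 infected
Step 1: +5 new -> 7 infected
Step 2: +9 new -> 16 infected
Step 3: +7 new -> 23 infected
Step 4: +8 new -> 31 infected
Step 5: +5 new -> 36 infected
Step 6: +5 new -> 41 infected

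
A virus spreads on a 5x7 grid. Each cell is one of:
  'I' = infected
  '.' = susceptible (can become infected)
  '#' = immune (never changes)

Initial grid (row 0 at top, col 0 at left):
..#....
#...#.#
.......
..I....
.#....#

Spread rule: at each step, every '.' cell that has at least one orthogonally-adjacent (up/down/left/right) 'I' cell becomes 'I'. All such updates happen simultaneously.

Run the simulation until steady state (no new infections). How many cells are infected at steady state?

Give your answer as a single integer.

Answer: 29

Derivation:
Step 0 (initial): 1 infected
Step 1: +4 new -> 5 infected
Step 2: +6 new -> 11 infected
Step 3: +7 new -> 18 infected
Step 4: +5 new -> 23 infected
Step 5: +4 new -> 27 infected
Step 6: +1 new -> 28 infected
Step 7: +1 new -> 29 infected
Step 8: +0 new -> 29 infected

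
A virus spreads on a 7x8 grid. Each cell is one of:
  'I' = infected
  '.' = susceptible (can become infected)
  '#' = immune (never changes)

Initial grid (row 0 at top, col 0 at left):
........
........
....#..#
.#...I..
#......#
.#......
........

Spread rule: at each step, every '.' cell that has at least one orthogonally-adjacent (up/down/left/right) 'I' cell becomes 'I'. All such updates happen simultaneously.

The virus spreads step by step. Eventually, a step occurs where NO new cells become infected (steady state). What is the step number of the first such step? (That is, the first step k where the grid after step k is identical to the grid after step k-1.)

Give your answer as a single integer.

Step 0 (initial): 1 infected
Step 1: +4 new -> 5 infected
Step 2: +7 new -> 12 infected
Step 3: +9 new -> 21 infected
Step 4: +10 new -> 31 infected
Step 5: +8 new -> 39 infected
Step 6: +4 new -> 43 infected
Step 7: +4 new -> 47 infected
Step 8: +2 new -> 49 infected
Step 9: +1 new -> 50 infected
Step 10: +0 new -> 50 infected

Answer: 10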